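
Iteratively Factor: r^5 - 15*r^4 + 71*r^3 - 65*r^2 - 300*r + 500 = (r + 2)*(r^4 - 17*r^3 + 105*r^2 - 275*r + 250) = (r - 5)*(r + 2)*(r^3 - 12*r^2 + 45*r - 50) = (r - 5)*(r - 2)*(r + 2)*(r^2 - 10*r + 25) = (r - 5)^2*(r - 2)*(r + 2)*(r - 5)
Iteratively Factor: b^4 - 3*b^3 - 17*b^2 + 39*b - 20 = (b + 4)*(b^3 - 7*b^2 + 11*b - 5) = (b - 1)*(b + 4)*(b^2 - 6*b + 5) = (b - 1)^2*(b + 4)*(b - 5)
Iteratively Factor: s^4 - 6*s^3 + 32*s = (s)*(s^3 - 6*s^2 + 32) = s*(s + 2)*(s^2 - 8*s + 16) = s*(s - 4)*(s + 2)*(s - 4)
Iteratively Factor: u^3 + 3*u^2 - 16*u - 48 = (u - 4)*(u^2 + 7*u + 12) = (u - 4)*(u + 4)*(u + 3)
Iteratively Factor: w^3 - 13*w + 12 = (w - 1)*(w^2 + w - 12) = (w - 3)*(w - 1)*(w + 4)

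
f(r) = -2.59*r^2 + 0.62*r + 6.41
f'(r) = 0.62 - 5.18*r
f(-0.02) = 6.40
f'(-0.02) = 0.72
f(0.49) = 6.09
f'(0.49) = -1.92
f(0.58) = 5.90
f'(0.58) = -2.38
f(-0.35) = 5.88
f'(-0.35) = 2.43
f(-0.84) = 4.06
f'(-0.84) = 4.97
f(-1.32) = 1.08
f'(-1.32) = 7.46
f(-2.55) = -12.01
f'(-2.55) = 13.83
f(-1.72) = -2.32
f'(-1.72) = 9.53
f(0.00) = 6.41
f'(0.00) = 0.62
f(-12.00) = -373.99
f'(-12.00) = 62.78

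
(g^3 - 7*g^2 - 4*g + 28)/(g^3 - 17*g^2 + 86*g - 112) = (g + 2)/(g - 8)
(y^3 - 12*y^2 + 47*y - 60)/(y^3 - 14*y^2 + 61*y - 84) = (y - 5)/(y - 7)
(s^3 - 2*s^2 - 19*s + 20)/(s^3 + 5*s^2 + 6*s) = (s^3 - 2*s^2 - 19*s + 20)/(s*(s^2 + 5*s + 6))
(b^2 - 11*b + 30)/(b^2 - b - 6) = (-b^2 + 11*b - 30)/(-b^2 + b + 6)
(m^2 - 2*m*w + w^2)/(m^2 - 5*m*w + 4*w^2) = (-m + w)/(-m + 4*w)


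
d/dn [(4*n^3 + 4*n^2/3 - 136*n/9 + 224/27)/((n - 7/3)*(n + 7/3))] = 4*(9*n^2 - 42*n + 34)/(9*n^2 - 42*n + 49)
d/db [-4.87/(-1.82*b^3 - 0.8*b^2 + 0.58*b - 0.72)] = (-26.5902*b^2 - 7.792*b + 2.8246)/(1.82*b^3 + 0.8*b^2 - 0.58*b + 0.72)^2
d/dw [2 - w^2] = -2*w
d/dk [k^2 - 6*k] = 2*k - 6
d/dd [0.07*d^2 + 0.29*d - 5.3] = 0.14*d + 0.29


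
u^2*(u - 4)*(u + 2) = u^4 - 2*u^3 - 8*u^2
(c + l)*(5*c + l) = 5*c^2 + 6*c*l + l^2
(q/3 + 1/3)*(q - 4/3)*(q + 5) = q^3/3 + 14*q^2/9 - q - 20/9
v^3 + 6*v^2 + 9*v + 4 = (v + 1)^2*(v + 4)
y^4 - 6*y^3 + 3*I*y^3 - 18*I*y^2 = y^2*(y - 6)*(y + 3*I)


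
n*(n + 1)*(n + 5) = n^3 + 6*n^2 + 5*n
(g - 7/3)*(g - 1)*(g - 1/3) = g^3 - 11*g^2/3 + 31*g/9 - 7/9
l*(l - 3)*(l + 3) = l^3 - 9*l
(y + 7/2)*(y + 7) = y^2 + 21*y/2 + 49/2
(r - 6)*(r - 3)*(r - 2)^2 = r^4 - 13*r^3 + 58*r^2 - 108*r + 72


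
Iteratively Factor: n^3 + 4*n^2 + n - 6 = (n - 1)*(n^2 + 5*n + 6) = (n - 1)*(n + 2)*(n + 3)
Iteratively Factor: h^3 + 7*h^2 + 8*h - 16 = (h + 4)*(h^2 + 3*h - 4) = (h - 1)*(h + 4)*(h + 4)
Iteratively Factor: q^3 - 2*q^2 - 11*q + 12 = (q - 1)*(q^2 - q - 12) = (q - 4)*(q - 1)*(q + 3)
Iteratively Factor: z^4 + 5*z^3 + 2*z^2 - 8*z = (z + 4)*(z^3 + z^2 - 2*z) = (z + 2)*(z + 4)*(z^2 - z) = (z - 1)*(z + 2)*(z + 4)*(z)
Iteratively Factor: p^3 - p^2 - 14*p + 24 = (p - 2)*(p^2 + p - 12) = (p - 2)*(p + 4)*(p - 3)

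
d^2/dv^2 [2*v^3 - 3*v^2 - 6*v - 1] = 12*v - 6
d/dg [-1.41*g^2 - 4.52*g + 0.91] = -2.82*g - 4.52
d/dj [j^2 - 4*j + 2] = 2*j - 4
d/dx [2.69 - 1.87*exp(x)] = -1.87*exp(x)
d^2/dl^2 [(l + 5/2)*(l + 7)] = 2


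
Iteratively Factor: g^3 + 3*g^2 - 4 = (g + 2)*(g^2 + g - 2) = (g - 1)*(g + 2)*(g + 2)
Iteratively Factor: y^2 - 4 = (y - 2)*(y + 2)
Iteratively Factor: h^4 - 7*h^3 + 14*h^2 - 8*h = (h - 1)*(h^3 - 6*h^2 + 8*h) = (h - 2)*(h - 1)*(h^2 - 4*h) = (h - 4)*(h - 2)*(h - 1)*(h)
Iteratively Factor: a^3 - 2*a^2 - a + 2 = (a + 1)*(a^2 - 3*a + 2) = (a - 2)*(a + 1)*(a - 1)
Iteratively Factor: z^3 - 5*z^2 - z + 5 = (z - 1)*(z^2 - 4*z - 5) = (z - 1)*(z + 1)*(z - 5)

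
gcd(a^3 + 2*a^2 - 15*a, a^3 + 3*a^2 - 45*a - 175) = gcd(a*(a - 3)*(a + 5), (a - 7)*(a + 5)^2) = a + 5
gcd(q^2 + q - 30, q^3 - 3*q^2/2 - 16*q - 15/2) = q - 5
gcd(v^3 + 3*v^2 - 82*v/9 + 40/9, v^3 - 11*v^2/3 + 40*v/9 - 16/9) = v - 4/3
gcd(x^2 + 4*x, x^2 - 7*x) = x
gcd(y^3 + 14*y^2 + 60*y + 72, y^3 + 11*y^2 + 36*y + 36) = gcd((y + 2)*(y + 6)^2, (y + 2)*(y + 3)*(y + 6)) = y^2 + 8*y + 12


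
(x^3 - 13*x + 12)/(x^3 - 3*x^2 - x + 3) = (x + 4)/(x + 1)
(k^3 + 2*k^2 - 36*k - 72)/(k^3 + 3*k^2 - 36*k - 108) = (k + 2)/(k + 3)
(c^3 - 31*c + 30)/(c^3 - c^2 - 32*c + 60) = (c - 1)/(c - 2)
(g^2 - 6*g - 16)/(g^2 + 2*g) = (g - 8)/g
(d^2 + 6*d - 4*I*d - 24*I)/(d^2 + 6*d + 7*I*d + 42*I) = (d - 4*I)/(d + 7*I)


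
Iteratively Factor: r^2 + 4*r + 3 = (r + 1)*(r + 3)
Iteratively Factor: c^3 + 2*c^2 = (c)*(c^2 + 2*c) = c*(c + 2)*(c)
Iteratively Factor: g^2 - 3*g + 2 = (g - 1)*(g - 2)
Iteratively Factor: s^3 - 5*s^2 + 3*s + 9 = (s - 3)*(s^2 - 2*s - 3) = (s - 3)^2*(s + 1)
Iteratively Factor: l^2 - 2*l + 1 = (l - 1)*(l - 1)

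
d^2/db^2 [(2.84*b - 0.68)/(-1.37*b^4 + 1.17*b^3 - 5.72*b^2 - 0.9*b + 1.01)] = (-63.964752*b^7 + 98.361616*b^6 - 189.557472*b^5 + 242.136576*b^4 - 339.875264*b^3 + 180.75816*b^2 - 82.260984*b + 3.795472)/(2.571353*b^12 - 6.587919*b^11 + 37.833783*b^10 - 51.545511*b^9 + 143.620281*b^8 - 59.11542*b^7 + 102.703037*b^6 + 118.580544*b^5 - 74.663361*b^4 - 34.048431*b^3 + 15.050616*b^2 + 2.75427*b - 1.030301)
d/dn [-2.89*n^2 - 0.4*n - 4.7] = -5.78*n - 0.4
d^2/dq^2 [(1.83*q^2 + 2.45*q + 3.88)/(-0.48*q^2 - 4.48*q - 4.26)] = (6.74150399999999*q^3 + 17.0881919999999*q^2 - 20.002752*q - 112.783352)/(0.110592*q^6 + 3.096576*q^5 + 31.845888*q^4 + 144.879616*q^3 + 282.632256*q^2 + 243.903744*q + 77.308776)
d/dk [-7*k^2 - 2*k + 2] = -14*k - 2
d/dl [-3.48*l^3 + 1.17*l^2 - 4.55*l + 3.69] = -10.44*l^2 + 2.34*l - 4.55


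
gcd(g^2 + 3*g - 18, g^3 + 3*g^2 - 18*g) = g^2 + 3*g - 18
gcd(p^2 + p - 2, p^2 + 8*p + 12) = p + 2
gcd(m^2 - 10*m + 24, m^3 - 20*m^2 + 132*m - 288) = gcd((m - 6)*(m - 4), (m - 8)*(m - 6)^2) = m - 6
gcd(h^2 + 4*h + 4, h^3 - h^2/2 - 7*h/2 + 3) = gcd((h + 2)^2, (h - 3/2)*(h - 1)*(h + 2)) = h + 2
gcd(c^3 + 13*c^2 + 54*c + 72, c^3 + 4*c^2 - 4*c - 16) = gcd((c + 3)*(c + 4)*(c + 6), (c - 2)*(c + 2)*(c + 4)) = c + 4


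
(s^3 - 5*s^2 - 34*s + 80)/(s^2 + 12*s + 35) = (s^2 - 10*s + 16)/(s + 7)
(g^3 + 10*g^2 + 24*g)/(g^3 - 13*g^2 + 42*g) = (g^2 + 10*g + 24)/(g^2 - 13*g + 42)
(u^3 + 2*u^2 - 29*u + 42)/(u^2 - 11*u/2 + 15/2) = 2*(u^2 + 5*u - 14)/(2*u - 5)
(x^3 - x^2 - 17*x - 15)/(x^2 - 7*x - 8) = (x^2 - 2*x - 15)/(x - 8)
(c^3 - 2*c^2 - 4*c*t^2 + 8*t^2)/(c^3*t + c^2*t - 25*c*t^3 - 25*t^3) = (c^3 - 2*c^2 - 4*c*t^2 + 8*t^2)/(t*(c^3 + c^2 - 25*c*t^2 - 25*t^2))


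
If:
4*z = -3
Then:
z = -3/4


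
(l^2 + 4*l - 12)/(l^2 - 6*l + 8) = (l + 6)/(l - 4)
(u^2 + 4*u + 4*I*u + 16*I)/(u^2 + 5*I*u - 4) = (u + 4)/(u + I)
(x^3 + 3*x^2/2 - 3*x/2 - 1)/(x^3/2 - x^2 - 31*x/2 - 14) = (-2*x^3 - 3*x^2 + 3*x + 2)/(-x^3 + 2*x^2 + 31*x + 28)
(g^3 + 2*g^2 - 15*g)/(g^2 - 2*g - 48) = g*(-g^2 - 2*g + 15)/(-g^2 + 2*g + 48)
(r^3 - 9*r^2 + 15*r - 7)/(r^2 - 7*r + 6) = (r^2 - 8*r + 7)/(r - 6)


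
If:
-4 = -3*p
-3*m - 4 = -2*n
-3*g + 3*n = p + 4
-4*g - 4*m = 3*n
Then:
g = -128/261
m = -124/261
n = 112/87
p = 4/3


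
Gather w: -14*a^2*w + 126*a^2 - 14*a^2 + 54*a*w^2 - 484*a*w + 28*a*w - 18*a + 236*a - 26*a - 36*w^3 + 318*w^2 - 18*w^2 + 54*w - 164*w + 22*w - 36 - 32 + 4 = 112*a^2 + 192*a - 36*w^3 + w^2*(54*a + 300) + w*(-14*a^2 - 456*a - 88) - 64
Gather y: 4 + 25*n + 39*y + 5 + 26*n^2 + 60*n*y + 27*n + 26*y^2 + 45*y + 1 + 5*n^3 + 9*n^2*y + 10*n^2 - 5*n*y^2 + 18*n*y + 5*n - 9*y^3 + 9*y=5*n^3 + 36*n^2 + 57*n - 9*y^3 + y^2*(26 - 5*n) + y*(9*n^2 + 78*n + 93) + 10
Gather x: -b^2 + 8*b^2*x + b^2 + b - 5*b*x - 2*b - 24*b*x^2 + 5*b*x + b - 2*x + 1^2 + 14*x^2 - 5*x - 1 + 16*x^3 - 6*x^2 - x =16*x^3 + x^2*(8 - 24*b) + x*(8*b^2 - 8)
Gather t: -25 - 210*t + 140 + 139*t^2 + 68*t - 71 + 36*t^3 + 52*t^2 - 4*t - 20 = 36*t^3 + 191*t^2 - 146*t + 24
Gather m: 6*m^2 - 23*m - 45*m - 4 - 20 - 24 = 6*m^2 - 68*m - 48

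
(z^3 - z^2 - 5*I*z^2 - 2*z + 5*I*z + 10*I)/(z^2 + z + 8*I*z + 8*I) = (z^2 - z*(2 + 5*I) + 10*I)/(z + 8*I)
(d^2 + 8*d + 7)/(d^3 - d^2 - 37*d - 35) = (d + 7)/(d^2 - 2*d - 35)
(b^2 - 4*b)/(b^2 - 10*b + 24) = b/(b - 6)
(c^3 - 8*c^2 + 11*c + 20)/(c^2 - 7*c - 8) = (c^2 - 9*c + 20)/(c - 8)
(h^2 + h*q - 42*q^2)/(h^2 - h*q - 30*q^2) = (h + 7*q)/(h + 5*q)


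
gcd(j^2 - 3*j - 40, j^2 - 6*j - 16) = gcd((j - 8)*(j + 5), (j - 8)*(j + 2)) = j - 8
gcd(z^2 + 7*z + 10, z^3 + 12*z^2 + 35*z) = z + 5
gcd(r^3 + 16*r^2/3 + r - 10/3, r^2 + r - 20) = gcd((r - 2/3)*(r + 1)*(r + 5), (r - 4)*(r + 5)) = r + 5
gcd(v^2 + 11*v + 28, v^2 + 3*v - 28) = v + 7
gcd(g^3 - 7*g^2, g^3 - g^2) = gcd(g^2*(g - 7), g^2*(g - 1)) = g^2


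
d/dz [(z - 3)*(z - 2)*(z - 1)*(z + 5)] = 4*z^3 - 3*z^2 - 38*z + 49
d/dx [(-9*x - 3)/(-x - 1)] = 6/(x + 1)^2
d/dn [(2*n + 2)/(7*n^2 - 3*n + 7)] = 2*(-7*n^2 - 14*n + 10)/(49*n^4 - 42*n^3 + 107*n^2 - 42*n + 49)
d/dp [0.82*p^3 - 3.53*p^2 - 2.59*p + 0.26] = 2.46*p^2 - 7.06*p - 2.59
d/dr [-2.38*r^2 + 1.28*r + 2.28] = 1.28 - 4.76*r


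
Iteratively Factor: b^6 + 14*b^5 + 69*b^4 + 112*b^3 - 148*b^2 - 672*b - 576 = (b - 2)*(b^5 + 16*b^4 + 101*b^3 + 314*b^2 + 480*b + 288) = (b - 2)*(b + 3)*(b^4 + 13*b^3 + 62*b^2 + 128*b + 96) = (b - 2)*(b + 3)*(b + 4)*(b^3 + 9*b^2 + 26*b + 24) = (b - 2)*(b + 3)*(b + 4)^2*(b^2 + 5*b + 6) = (b - 2)*(b + 2)*(b + 3)*(b + 4)^2*(b + 3)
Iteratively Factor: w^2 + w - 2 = (w - 1)*(w + 2)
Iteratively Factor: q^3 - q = (q)*(q^2 - 1) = q*(q - 1)*(q + 1)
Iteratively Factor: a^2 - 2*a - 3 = (a + 1)*(a - 3)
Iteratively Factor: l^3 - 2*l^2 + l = (l)*(l^2 - 2*l + 1) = l*(l - 1)*(l - 1)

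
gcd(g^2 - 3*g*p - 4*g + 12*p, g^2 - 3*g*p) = -g + 3*p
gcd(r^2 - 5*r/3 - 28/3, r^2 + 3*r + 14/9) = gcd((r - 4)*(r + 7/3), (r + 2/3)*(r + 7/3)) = r + 7/3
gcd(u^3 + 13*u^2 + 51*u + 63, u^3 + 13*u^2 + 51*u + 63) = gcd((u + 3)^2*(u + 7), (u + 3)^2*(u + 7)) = u^3 + 13*u^2 + 51*u + 63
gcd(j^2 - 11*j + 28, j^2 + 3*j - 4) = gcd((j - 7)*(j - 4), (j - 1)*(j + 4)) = 1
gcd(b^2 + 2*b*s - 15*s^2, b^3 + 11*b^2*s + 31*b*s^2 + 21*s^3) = 1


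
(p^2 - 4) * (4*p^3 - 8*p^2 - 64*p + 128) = 4*p^5 - 8*p^4 - 80*p^3 + 160*p^2 + 256*p - 512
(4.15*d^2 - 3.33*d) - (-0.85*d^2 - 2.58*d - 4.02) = 5.0*d^2 - 0.75*d + 4.02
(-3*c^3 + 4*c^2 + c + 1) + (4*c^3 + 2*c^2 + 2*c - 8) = c^3 + 6*c^2 + 3*c - 7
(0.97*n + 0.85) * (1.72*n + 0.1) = 1.6684*n^2 + 1.559*n + 0.085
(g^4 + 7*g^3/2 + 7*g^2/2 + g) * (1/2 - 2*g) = -2*g^5 - 13*g^4/2 - 21*g^3/4 - g^2/4 + g/2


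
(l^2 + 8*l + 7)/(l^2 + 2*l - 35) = (l + 1)/(l - 5)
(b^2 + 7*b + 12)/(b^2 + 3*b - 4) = (b + 3)/(b - 1)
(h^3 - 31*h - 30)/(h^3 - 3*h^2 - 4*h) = (h^2 - h - 30)/(h*(h - 4))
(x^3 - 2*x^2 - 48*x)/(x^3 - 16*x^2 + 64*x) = (x + 6)/(x - 8)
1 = 1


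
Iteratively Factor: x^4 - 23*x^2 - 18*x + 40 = (x + 2)*(x^3 - 2*x^2 - 19*x + 20) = (x + 2)*(x + 4)*(x^2 - 6*x + 5) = (x - 1)*(x + 2)*(x + 4)*(x - 5)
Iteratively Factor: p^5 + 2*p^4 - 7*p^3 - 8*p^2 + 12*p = (p + 3)*(p^4 - p^3 - 4*p^2 + 4*p) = (p + 2)*(p + 3)*(p^3 - 3*p^2 + 2*p) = p*(p + 2)*(p + 3)*(p^2 - 3*p + 2) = p*(p - 1)*(p + 2)*(p + 3)*(p - 2)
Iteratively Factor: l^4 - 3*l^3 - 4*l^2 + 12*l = (l)*(l^3 - 3*l^2 - 4*l + 12) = l*(l + 2)*(l^2 - 5*l + 6) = l*(l - 2)*(l + 2)*(l - 3)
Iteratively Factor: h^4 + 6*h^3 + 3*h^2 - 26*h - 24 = (h + 1)*(h^3 + 5*h^2 - 2*h - 24) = (h - 2)*(h + 1)*(h^2 + 7*h + 12) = (h - 2)*(h + 1)*(h + 4)*(h + 3)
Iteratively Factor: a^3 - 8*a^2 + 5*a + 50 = (a - 5)*(a^2 - 3*a - 10) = (a - 5)*(a + 2)*(a - 5)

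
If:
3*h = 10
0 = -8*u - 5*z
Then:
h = 10/3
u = -5*z/8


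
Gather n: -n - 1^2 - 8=-n - 9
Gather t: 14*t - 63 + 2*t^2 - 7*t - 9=2*t^2 + 7*t - 72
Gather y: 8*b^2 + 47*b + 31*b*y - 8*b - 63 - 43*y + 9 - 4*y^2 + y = 8*b^2 + 39*b - 4*y^2 + y*(31*b - 42) - 54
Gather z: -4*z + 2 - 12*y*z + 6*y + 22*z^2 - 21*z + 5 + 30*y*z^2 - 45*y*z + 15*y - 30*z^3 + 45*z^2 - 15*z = 21*y - 30*z^3 + z^2*(30*y + 67) + z*(-57*y - 40) + 7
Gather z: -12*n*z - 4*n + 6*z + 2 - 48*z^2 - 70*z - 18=-4*n - 48*z^2 + z*(-12*n - 64) - 16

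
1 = 1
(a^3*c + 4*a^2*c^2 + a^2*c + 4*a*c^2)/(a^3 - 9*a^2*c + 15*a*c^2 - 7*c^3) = a*c*(a^2 + 4*a*c + a + 4*c)/(a^3 - 9*a^2*c + 15*a*c^2 - 7*c^3)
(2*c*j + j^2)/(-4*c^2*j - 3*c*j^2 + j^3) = (-2*c - j)/(4*c^2 + 3*c*j - j^2)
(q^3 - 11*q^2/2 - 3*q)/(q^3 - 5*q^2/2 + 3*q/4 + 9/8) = 4*q*(q - 6)/(4*q^2 - 12*q + 9)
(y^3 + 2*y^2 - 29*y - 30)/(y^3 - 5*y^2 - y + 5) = (y + 6)/(y - 1)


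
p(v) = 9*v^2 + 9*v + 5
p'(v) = 18*v + 9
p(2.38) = 77.40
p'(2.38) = 51.84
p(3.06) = 116.81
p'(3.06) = 64.08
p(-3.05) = 61.27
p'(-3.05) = -45.90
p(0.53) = 12.30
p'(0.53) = 18.54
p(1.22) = 29.38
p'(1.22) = 30.96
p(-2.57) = 41.31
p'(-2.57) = -37.26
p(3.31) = 133.39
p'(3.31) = 68.58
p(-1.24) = 7.68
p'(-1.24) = -13.32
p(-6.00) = 275.00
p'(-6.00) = -99.00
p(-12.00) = 1193.00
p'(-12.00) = -207.00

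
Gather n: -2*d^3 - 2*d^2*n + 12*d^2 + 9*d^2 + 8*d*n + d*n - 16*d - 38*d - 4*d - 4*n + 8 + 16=-2*d^3 + 21*d^2 - 58*d + n*(-2*d^2 + 9*d - 4) + 24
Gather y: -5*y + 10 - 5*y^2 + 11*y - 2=-5*y^2 + 6*y + 8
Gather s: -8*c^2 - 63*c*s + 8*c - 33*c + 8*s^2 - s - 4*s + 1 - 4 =-8*c^2 - 25*c + 8*s^2 + s*(-63*c - 5) - 3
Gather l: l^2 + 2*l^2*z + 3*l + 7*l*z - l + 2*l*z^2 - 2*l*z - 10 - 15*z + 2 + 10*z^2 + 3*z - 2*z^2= l^2*(2*z + 1) + l*(2*z^2 + 5*z + 2) + 8*z^2 - 12*z - 8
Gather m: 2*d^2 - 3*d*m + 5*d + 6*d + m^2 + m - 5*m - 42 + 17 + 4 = 2*d^2 + 11*d + m^2 + m*(-3*d - 4) - 21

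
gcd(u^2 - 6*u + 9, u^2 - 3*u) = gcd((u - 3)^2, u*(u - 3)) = u - 3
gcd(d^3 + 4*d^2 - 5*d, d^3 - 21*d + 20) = d^2 + 4*d - 5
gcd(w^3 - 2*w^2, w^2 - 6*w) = w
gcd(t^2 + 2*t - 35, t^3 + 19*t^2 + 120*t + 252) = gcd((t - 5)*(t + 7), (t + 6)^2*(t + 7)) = t + 7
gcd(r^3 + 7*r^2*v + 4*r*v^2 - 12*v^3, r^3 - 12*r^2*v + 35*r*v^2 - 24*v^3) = r - v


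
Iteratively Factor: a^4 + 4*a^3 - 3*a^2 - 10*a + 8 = (a + 2)*(a^3 + 2*a^2 - 7*a + 4) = (a - 1)*(a + 2)*(a^2 + 3*a - 4) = (a - 1)*(a + 2)*(a + 4)*(a - 1)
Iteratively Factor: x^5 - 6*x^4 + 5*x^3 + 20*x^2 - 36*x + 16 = (x - 1)*(x^4 - 5*x^3 + 20*x - 16) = (x - 4)*(x - 1)*(x^3 - x^2 - 4*x + 4) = (x - 4)*(x - 1)*(x + 2)*(x^2 - 3*x + 2) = (x - 4)*(x - 1)^2*(x + 2)*(x - 2)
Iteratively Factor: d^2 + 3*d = (d)*(d + 3)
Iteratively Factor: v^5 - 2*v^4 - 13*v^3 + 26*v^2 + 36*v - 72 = (v - 3)*(v^4 + v^3 - 10*v^2 - 4*v + 24) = (v - 3)*(v - 2)*(v^3 + 3*v^2 - 4*v - 12) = (v - 3)*(v - 2)^2*(v^2 + 5*v + 6) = (v - 3)*(v - 2)^2*(v + 2)*(v + 3)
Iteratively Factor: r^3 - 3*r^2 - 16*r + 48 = (r - 4)*(r^2 + r - 12) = (r - 4)*(r - 3)*(r + 4)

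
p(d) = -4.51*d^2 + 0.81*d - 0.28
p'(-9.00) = 81.99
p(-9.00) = -372.88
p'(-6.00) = 54.93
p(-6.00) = -167.50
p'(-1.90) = 17.95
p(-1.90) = -18.10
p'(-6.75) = 61.70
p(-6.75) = -211.23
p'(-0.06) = 1.35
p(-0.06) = -0.34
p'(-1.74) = 16.50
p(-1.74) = -15.34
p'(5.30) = -47.00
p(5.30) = -122.67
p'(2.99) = -26.16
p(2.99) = -38.18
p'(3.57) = -31.39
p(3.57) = -54.87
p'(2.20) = -19.03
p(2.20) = -20.33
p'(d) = 0.81 - 9.02*d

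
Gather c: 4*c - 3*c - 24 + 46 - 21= c + 1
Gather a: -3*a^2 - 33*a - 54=-3*a^2 - 33*a - 54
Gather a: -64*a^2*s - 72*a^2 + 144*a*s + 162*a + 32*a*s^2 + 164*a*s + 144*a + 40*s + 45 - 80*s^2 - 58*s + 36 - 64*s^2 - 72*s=a^2*(-64*s - 72) + a*(32*s^2 + 308*s + 306) - 144*s^2 - 90*s + 81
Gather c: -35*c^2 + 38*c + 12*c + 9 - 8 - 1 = -35*c^2 + 50*c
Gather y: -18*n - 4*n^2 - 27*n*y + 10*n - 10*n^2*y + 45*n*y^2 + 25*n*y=-4*n^2 + 45*n*y^2 - 8*n + y*(-10*n^2 - 2*n)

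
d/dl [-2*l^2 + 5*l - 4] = 5 - 4*l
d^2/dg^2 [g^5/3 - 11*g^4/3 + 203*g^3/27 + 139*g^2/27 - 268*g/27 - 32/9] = 20*g^3/3 - 44*g^2 + 406*g/9 + 278/27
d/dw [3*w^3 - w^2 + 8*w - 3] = 9*w^2 - 2*w + 8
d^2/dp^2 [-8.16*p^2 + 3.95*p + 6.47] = -16.3200000000000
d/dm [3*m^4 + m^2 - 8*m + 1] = 12*m^3 + 2*m - 8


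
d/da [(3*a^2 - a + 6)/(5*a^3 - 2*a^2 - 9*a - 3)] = (-15*a^4 + 10*a^3 - 119*a^2 + 6*a + 57)/(25*a^6 - 20*a^5 - 86*a^4 + 6*a^3 + 93*a^2 + 54*a + 9)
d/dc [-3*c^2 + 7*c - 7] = 7 - 6*c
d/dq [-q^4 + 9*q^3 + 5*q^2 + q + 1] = -4*q^3 + 27*q^2 + 10*q + 1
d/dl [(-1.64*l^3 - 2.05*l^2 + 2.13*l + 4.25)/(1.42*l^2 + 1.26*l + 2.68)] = (-2.3288*l^4 - 4.1328*l^3 - 18.7932*l^2 - 23.058*l + 0.3534)/(2.0164*l^4 + 3.5784*l^3 + 9.1988*l^2 + 6.7536*l + 7.1824)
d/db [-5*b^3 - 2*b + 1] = -15*b^2 - 2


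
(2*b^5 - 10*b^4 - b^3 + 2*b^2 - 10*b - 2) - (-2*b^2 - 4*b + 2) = 2*b^5 - 10*b^4 - b^3 + 4*b^2 - 6*b - 4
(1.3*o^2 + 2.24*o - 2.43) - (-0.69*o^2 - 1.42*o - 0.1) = 1.99*o^2 + 3.66*o - 2.33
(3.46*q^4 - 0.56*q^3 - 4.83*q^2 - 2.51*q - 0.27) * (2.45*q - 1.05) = 8.477*q^5 - 5.005*q^4 - 11.2455*q^3 - 1.078*q^2 + 1.974*q + 0.2835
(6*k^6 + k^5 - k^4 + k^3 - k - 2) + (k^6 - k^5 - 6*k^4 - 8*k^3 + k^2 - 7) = 7*k^6 - 7*k^4 - 7*k^3 + k^2 - k - 9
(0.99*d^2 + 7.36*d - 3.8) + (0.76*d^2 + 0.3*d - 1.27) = 1.75*d^2 + 7.66*d - 5.07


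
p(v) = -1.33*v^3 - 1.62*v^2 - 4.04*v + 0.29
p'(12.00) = -617.48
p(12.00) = -2579.71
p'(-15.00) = -853.19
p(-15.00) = 4185.14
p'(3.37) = -60.27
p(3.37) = -82.63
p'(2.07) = -27.84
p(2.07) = -26.81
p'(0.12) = -4.49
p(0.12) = -0.22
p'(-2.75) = -25.30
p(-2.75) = 26.81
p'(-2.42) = -19.57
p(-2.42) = 19.43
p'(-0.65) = -3.62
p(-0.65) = 2.60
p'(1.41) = -16.54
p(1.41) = -12.36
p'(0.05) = -4.21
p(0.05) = 0.08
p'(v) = -3.99*v^2 - 3.24*v - 4.04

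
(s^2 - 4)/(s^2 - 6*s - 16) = (s - 2)/(s - 8)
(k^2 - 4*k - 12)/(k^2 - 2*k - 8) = (k - 6)/(k - 4)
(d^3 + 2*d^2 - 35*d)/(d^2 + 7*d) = d - 5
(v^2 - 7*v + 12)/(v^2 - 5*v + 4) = (v - 3)/(v - 1)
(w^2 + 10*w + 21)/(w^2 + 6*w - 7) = (w + 3)/(w - 1)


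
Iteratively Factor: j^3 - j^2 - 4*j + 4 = (j - 1)*(j^2 - 4) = (j - 2)*(j - 1)*(j + 2)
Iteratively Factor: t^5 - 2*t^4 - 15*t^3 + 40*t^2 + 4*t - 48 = (t - 2)*(t^4 - 15*t^2 + 10*t + 24) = (t - 2)*(t + 1)*(t^3 - t^2 - 14*t + 24) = (t - 2)^2*(t + 1)*(t^2 + t - 12) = (t - 3)*(t - 2)^2*(t + 1)*(t + 4)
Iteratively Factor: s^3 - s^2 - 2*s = (s - 2)*(s^2 + s) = s*(s - 2)*(s + 1)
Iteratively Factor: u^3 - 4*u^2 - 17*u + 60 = (u + 4)*(u^2 - 8*u + 15) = (u - 3)*(u + 4)*(u - 5)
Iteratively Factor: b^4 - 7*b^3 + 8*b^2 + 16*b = (b - 4)*(b^3 - 3*b^2 - 4*b) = b*(b - 4)*(b^2 - 3*b - 4) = b*(b - 4)^2*(b + 1)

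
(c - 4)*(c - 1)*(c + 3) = c^3 - 2*c^2 - 11*c + 12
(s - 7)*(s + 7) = s^2 - 49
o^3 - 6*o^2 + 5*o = o*(o - 5)*(o - 1)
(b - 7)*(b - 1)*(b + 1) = b^3 - 7*b^2 - b + 7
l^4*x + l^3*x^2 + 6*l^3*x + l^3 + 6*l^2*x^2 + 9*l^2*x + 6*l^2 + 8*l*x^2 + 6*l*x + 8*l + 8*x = (l + 2)*(l + 4)*(l + x)*(l*x + 1)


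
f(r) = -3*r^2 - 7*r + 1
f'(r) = -6*r - 7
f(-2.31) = 1.16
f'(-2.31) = 6.86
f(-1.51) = 4.73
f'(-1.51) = 2.06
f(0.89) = -7.61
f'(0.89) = -12.34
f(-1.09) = 5.07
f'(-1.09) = -0.46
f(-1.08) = 5.06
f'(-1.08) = -0.52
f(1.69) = -19.40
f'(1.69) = -17.14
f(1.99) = -24.81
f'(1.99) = -18.94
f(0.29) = -1.28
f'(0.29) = -8.74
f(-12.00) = -347.00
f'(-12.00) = 65.00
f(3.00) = -47.00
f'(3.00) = -25.00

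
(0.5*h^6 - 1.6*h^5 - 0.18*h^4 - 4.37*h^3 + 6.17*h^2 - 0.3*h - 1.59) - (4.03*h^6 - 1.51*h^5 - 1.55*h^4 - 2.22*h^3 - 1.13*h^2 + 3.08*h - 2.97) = -3.53*h^6 - 0.0900000000000001*h^5 + 1.37*h^4 - 2.15*h^3 + 7.3*h^2 - 3.38*h + 1.38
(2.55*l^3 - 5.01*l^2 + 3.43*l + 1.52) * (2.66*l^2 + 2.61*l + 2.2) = 6.783*l^5 - 6.6711*l^4 + 1.6577*l^3 + 1.9735*l^2 + 11.5132*l + 3.344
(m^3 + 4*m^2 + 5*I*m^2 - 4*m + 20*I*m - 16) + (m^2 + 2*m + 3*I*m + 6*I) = m^3 + 5*m^2 + 5*I*m^2 - 2*m + 23*I*m - 16 + 6*I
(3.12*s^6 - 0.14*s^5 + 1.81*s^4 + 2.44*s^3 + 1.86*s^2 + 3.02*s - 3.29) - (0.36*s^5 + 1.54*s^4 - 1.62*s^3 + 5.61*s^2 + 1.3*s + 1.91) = 3.12*s^6 - 0.5*s^5 + 0.27*s^4 + 4.06*s^3 - 3.75*s^2 + 1.72*s - 5.2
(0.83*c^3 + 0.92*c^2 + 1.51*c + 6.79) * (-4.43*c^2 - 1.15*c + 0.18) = -3.6769*c^5 - 5.0301*c^4 - 7.5979*c^3 - 31.6506*c^2 - 7.5367*c + 1.2222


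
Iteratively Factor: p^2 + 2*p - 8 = (p + 4)*(p - 2)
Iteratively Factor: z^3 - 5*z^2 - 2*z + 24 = (z - 4)*(z^2 - z - 6) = (z - 4)*(z - 3)*(z + 2)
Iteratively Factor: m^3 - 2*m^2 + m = (m - 1)*(m^2 - m) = m*(m - 1)*(m - 1)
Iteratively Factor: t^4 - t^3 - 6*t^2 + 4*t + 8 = (t - 2)*(t^3 + t^2 - 4*t - 4) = (t - 2)^2*(t^2 + 3*t + 2) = (t - 2)^2*(t + 1)*(t + 2)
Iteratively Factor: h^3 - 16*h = (h + 4)*(h^2 - 4*h) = (h - 4)*(h + 4)*(h)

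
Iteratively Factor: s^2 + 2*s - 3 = (s + 3)*(s - 1)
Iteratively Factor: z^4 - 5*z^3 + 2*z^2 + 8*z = (z - 4)*(z^3 - z^2 - 2*z) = (z - 4)*(z - 2)*(z^2 + z) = z*(z - 4)*(z - 2)*(z + 1)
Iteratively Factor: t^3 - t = (t)*(t^2 - 1) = t*(t - 1)*(t + 1)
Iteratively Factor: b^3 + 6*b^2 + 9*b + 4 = (b + 4)*(b^2 + 2*b + 1) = (b + 1)*(b + 4)*(b + 1)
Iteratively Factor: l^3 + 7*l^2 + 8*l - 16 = (l + 4)*(l^2 + 3*l - 4) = (l - 1)*(l + 4)*(l + 4)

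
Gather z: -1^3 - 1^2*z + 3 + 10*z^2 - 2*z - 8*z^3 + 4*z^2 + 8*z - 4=-8*z^3 + 14*z^2 + 5*z - 2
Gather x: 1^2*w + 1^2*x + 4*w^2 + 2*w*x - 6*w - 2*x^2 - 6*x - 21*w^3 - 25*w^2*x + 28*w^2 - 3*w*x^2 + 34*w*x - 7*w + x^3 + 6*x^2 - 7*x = -21*w^3 + 32*w^2 - 12*w + x^3 + x^2*(4 - 3*w) + x*(-25*w^2 + 36*w - 12)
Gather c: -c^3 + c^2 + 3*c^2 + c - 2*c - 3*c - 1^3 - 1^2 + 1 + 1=-c^3 + 4*c^2 - 4*c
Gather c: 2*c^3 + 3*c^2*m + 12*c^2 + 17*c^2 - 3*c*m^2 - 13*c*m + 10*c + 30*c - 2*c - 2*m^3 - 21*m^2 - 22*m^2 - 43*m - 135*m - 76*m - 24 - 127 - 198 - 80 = 2*c^3 + c^2*(3*m + 29) + c*(-3*m^2 - 13*m + 38) - 2*m^3 - 43*m^2 - 254*m - 429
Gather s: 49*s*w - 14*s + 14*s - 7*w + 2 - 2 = 49*s*w - 7*w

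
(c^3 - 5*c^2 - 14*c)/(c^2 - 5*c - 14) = c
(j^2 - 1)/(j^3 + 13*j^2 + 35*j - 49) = (j + 1)/(j^2 + 14*j + 49)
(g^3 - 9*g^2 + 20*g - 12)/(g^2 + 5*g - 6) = (g^2 - 8*g + 12)/(g + 6)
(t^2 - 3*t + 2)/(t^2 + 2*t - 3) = (t - 2)/(t + 3)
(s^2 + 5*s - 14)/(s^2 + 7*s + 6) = (s^2 + 5*s - 14)/(s^2 + 7*s + 6)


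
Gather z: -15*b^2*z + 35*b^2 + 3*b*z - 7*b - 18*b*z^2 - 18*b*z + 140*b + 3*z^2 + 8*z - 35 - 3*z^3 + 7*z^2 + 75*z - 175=35*b^2 + 133*b - 3*z^3 + z^2*(10 - 18*b) + z*(-15*b^2 - 15*b + 83) - 210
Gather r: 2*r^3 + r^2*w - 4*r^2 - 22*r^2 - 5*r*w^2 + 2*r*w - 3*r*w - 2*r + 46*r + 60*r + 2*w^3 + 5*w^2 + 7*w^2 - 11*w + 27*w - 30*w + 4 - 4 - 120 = 2*r^3 + r^2*(w - 26) + r*(-5*w^2 - w + 104) + 2*w^3 + 12*w^2 - 14*w - 120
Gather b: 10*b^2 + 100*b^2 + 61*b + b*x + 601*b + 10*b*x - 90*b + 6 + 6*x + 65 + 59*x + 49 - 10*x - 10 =110*b^2 + b*(11*x + 572) + 55*x + 110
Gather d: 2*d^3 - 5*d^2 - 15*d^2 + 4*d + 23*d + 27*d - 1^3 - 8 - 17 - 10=2*d^3 - 20*d^2 + 54*d - 36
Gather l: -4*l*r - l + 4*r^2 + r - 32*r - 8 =l*(-4*r - 1) + 4*r^2 - 31*r - 8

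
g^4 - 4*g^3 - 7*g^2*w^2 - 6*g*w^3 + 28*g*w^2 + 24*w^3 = (g - 4)*(g - 3*w)*(g + w)*(g + 2*w)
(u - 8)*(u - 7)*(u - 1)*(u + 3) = u^4 - 13*u^3 + 23*u^2 + 157*u - 168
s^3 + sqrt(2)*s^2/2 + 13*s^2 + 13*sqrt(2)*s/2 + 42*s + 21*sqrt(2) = (s + 6)*(s + 7)*(s + sqrt(2)/2)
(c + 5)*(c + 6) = c^2 + 11*c + 30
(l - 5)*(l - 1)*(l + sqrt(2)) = l^3 - 6*l^2 + sqrt(2)*l^2 - 6*sqrt(2)*l + 5*l + 5*sqrt(2)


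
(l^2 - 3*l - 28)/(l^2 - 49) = (l + 4)/(l + 7)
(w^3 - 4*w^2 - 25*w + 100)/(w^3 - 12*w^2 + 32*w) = (w^2 - 25)/(w*(w - 8))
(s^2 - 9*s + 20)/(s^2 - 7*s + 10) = (s - 4)/(s - 2)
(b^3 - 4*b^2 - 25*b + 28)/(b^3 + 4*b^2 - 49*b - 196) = (b - 1)/(b + 7)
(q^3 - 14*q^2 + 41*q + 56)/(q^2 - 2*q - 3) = (q^2 - 15*q + 56)/(q - 3)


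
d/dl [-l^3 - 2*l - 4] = -3*l^2 - 2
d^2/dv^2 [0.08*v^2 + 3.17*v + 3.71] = 0.160000000000000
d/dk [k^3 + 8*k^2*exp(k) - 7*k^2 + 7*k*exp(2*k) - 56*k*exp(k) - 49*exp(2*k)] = 8*k^2*exp(k) + 3*k^2 + 14*k*exp(2*k) - 40*k*exp(k) - 14*k - 91*exp(2*k) - 56*exp(k)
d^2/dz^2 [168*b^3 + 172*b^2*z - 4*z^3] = -24*z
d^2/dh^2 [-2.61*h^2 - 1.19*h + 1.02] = -5.22000000000000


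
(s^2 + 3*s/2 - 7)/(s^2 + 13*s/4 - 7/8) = 4*(s - 2)/(4*s - 1)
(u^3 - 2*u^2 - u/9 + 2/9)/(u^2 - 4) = (u^2 - 1/9)/(u + 2)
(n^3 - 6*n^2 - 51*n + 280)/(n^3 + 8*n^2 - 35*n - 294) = (n^2 - 13*n + 40)/(n^2 + n - 42)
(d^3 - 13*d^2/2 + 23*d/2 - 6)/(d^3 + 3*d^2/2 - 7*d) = (2*d^3 - 13*d^2 + 23*d - 12)/(d*(2*d^2 + 3*d - 14))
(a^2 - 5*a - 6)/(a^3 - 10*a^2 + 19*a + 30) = 1/(a - 5)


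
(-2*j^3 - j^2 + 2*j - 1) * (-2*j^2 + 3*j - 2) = 4*j^5 - 4*j^4 - 3*j^3 + 10*j^2 - 7*j + 2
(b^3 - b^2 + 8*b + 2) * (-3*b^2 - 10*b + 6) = -3*b^5 - 7*b^4 - 8*b^3 - 92*b^2 + 28*b + 12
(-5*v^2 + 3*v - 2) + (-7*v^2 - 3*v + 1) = -12*v^2 - 1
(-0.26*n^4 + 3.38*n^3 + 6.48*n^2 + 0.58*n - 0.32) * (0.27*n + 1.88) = -0.0702*n^5 + 0.4238*n^4 + 8.104*n^3 + 12.339*n^2 + 1.004*n - 0.6016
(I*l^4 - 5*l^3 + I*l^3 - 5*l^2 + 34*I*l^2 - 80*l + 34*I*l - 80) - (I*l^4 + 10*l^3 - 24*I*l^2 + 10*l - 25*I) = -15*l^3 + I*l^3 - 5*l^2 + 58*I*l^2 - 90*l + 34*I*l - 80 + 25*I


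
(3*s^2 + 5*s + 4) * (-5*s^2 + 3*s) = -15*s^4 - 16*s^3 - 5*s^2 + 12*s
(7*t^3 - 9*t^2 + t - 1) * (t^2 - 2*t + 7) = 7*t^5 - 23*t^4 + 68*t^3 - 66*t^2 + 9*t - 7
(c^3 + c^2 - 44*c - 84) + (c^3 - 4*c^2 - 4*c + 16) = 2*c^3 - 3*c^2 - 48*c - 68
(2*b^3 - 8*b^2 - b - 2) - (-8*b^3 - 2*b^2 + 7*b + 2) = 10*b^3 - 6*b^2 - 8*b - 4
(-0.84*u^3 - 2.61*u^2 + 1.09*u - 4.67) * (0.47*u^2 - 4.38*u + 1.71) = -0.3948*u^5 + 2.4525*u^4 + 10.5077*u^3 - 11.4322*u^2 + 22.3185*u - 7.9857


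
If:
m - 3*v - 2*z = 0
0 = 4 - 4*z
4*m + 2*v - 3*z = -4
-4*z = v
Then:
No Solution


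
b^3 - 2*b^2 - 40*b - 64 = (b - 8)*(b + 2)*(b + 4)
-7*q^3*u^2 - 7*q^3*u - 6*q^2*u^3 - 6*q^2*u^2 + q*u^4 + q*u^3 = u*(-7*q + u)*(q + u)*(q*u + q)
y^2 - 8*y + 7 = (y - 7)*(y - 1)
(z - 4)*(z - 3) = z^2 - 7*z + 12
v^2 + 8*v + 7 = (v + 1)*(v + 7)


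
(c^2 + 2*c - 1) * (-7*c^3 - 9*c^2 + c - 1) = -7*c^5 - 23*c^4 - 10*c^3 + 10*c^2 - 3*c + 1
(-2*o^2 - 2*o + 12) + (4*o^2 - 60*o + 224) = 2*o^2 - 62*o + 236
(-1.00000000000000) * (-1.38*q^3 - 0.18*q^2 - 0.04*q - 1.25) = 1.38*q^3 + 0.18*q^2 + 0.04*q + 1.25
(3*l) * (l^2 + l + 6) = 3*l^3 + 3*l^2 + 18*l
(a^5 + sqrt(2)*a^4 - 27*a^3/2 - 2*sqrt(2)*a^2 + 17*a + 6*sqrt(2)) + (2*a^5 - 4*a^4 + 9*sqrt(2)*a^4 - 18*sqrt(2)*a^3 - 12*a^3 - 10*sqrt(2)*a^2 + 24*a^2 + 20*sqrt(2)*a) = 3*a^5 - 4*a^4 + 10*sqrt(2)*a^4 - 51*a^3/2 - 18*sqrt(2)*a^3 - 12*sqrt(2)*a^2 + 24*a^2 + 17*a + 20*sqrt(2)*a + 6*sqrt(2)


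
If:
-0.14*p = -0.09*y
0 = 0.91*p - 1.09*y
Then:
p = 0.00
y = 0.00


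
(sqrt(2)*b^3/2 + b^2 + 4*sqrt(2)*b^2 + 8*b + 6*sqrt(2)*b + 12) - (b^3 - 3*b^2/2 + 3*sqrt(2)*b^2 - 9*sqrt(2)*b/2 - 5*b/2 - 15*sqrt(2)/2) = -b^3 + sqrt(2)*b^3/2 + sqrt(2)*b^2 + 5*b^2/2 + 21*b/2 + 21*sqrt(2)*b/2 + 15*sqrt(2)/2 + 12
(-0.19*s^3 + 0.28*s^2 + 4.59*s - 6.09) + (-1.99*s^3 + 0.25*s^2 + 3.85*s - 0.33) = -2.18*s^3 + 0.53*s^2 + 8.44*s - 6.42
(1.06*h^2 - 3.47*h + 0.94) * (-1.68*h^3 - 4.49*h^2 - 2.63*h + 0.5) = -1.7808*h^5 + 1.0702*h^4 + 11.2133*h^3 + 5.4355*h^2 - 4.2072*h + 0.47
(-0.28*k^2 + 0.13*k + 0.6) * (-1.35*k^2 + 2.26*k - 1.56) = 0.378*k^4 - 0.8083*k^3 - 0.0793999999999999*k^2 + 1.1532*k - 0.936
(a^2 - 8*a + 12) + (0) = a^2 - 8*a + 12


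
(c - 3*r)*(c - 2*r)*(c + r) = c^3 - 4*c^2*r + c*r^2 + 6*r^3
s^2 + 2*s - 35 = (s - 5)*(s + 7)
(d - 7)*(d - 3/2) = d^2 - 17*d/2 + 21/2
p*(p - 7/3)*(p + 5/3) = p^3 - 2*p^2/3 - 35*p/9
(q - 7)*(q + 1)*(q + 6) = q^3 - 43*q - 42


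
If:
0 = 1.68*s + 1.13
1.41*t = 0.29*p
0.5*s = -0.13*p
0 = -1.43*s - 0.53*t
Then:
No Solution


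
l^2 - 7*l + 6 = (l - 6)*(l - 1)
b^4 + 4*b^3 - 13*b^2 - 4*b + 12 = (b - 2)*(b - 1)*(b + 1)*(b + 6)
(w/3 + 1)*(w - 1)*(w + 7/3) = w^3/3 + 13*w^2/9 + 5*w/9 - 7/3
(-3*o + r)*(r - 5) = -3*o*r + 15*o + r^2 - 5*r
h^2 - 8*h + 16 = (h - 4)^2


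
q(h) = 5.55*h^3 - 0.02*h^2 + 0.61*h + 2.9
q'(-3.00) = 150.58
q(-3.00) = -148.96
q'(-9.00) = 1349.62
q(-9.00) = -4050.16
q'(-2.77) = 128.47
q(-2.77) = -116.90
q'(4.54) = 343.61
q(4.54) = 524.61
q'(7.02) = 820.85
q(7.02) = 1926.21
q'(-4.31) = 310.07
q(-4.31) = -444.45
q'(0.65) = 7.62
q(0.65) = 4.81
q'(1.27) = 27.41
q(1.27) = 15.01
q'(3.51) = 205.60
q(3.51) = 244.80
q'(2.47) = 102.09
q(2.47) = 87.92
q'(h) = 16.65*h^2 - 0.04*h + 0.61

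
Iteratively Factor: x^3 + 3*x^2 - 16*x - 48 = (x + 4)*(x^2 - x - 12) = (x - 4)*(x + 4)*(x + 3)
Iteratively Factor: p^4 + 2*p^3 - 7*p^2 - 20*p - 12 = (p - 3)*(p^3 + 5*p^2 + 8*p + 4) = (p - 3)*(p + 1)*(p^2 + 4*p + 4) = (p - 3)*(p + 1)*(p + 2)*(p + 2)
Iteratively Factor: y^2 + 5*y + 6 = (y + 2)*(y + 3)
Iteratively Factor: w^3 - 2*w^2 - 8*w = (w + 2)*(w^2 - 4*w) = (w - 4)*(w + 2)*(w)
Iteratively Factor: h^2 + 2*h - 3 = (h + 3)*(h - 1)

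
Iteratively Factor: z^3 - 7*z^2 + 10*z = (z - 5)*(z^2 - 2*z) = z*(z - 5)*(z - 2)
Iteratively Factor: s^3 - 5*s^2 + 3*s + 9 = (s - 3)*(s^2 - 2*s - 3) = (s - 3)^2*(s + 1)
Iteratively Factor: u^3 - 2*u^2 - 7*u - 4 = (u + 1)*(u^2 - 3*u - 4) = (u - 4)*(u + 1)*(u + 1)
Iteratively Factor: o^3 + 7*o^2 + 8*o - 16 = (o + 4)*(o^2 + 3*o - 4) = (o - 1)*(o + 4)*(o + 4)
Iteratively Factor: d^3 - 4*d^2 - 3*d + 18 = (d - 3)*(d^2 - d - 6) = (d - 3)^2*(d + 2)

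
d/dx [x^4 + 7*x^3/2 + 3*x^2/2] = x*(8*x^2 + 21*x + 6)/2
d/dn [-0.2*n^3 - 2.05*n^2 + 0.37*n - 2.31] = -0.6*n^2 - 4.1*n + 0.37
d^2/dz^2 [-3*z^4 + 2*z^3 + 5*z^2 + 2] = -36*z^2 + 12*z + 10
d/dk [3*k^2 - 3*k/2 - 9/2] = 6*k - 3/2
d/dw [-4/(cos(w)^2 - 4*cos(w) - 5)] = 8*(2 - cos(w))*sin(w)/(sin(w)^2 + 4*cos(w) + 4)^2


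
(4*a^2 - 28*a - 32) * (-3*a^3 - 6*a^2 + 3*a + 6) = -12*a^5 + 60*a^4 + 276*a^3 + 132*a^2 - 264*a - 192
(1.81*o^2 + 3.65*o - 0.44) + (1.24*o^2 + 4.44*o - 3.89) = 3.05*o^2 + 8.09*o - 4.33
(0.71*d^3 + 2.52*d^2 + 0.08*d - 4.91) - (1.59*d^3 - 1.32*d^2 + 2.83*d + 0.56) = -0.88*d^3 + 3.84*d^2 - 2.75*d - 5.47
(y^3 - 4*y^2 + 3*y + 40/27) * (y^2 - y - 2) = y^5 - 5*y^4 + 5*y^3 + 175*y^2/27 - 202*y/27 - 80/27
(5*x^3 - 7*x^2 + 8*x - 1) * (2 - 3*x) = -15*x^4 + 31*x^3 - 38*x^2 + 19*x - 2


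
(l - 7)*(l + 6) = l^2 - l - 42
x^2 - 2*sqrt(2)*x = x*(x - 2*sqrt(2))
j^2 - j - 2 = (j - 2)*(j + 1)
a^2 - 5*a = a*(a - 5)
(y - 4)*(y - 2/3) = y^2 - 14*y/3 + 8/3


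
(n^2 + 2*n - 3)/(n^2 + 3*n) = (n - 1)/n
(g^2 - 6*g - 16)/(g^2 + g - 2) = (g - 8)/(g - 1)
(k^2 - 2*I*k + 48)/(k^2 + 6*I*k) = (k - 8*I)/k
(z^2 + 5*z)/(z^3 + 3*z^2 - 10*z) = 1/(z - 2)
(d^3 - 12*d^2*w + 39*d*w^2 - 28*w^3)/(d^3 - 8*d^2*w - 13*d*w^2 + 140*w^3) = (-d^2 + 5*d*w - 4*w^2)/(-d^2 + d*w + 20*w^2)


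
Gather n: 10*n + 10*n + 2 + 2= 20*n + 4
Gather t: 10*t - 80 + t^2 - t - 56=t^2 + 9*t - 136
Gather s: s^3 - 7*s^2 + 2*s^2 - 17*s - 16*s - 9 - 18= s^3 - 5*s^2 - 33*s - 27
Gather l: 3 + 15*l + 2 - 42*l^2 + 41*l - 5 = -42*l^2 + 56*l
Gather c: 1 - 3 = -2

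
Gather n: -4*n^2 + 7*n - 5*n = -4*n^2 + 2*n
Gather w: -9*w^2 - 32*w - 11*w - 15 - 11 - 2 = -9*w^2 - 43*w - 28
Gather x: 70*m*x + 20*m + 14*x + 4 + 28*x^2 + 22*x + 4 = 20*m + 28*x^2 + x*(70*m + 36) + 8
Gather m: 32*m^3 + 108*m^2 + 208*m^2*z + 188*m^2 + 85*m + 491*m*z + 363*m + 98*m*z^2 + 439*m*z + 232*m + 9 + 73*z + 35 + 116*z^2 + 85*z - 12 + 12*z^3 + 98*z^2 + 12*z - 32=32*m^3 + m^2*(208*z + 296) + m*(98*z^2 + 930*z + 680) + 12*z^3 + 214*z^2 + 170*z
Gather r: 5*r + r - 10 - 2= 6*r - 12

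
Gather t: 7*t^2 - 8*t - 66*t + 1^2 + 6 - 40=7*t^2 - 74*t - 33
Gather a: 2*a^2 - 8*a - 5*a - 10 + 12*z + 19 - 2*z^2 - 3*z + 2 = 2*a^2 - 13*a - 2*z^2 + 9*z + 11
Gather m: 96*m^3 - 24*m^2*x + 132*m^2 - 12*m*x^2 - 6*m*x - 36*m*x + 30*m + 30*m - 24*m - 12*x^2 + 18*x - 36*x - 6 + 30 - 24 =96*m^3 + m^2*(132 - 24*x) + m*(-12*x^2 - 42*x + 36) - 12*x^2 - 18*x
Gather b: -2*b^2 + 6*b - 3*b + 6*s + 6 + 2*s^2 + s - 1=-2*b^2 + 3*b + 2*s^2 + 7*s + 5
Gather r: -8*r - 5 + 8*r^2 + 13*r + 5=8*r^2 + 5*r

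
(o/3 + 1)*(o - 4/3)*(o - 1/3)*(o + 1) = o^4/3 + 7*o^3/9 - 29*o^2/27 - 29*o/27 + 4/9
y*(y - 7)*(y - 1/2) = y^3 - 15*y^2/2 + 7*y/2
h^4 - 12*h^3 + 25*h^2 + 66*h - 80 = (h - 8)*(h - 5)*(h - 1)*(h + 2)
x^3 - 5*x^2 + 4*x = x*(x - 4)*(x - 1)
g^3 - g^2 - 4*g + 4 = (g - 2)*(g - 1)*(g + 2)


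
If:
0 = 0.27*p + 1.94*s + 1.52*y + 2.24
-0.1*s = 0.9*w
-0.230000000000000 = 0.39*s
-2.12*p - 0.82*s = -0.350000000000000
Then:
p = 0.39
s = -0.59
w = 0.07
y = -0.79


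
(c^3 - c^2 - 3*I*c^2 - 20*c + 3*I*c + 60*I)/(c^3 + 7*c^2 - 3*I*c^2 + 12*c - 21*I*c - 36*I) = (c - 5)/(c + 3)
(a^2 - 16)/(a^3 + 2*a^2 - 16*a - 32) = 1/(a + 2)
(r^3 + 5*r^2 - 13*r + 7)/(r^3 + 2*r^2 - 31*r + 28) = (r - 1)/(r - 4)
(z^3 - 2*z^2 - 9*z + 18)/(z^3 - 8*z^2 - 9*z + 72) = (z - 2)/(z - 8)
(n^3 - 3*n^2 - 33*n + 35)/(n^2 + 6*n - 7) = (n^2 - 2*n - 35)/(n + 7)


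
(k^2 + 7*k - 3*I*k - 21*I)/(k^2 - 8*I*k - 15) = (k + 7)/(k - 5*I)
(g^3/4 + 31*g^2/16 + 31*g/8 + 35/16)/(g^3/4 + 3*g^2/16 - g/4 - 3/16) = (4*g^2 + 27*g + 35)/(4*g^2 - g - 3)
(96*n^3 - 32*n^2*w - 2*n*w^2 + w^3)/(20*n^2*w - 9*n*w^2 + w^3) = (-24*n^2 + 2*n*w + w^2)/(w*(-5*n + w))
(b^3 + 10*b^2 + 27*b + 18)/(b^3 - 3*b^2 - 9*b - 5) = (b^2 + 9*b + 18)/(b^2 - 4*b - 5)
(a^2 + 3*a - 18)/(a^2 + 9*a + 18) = (a - 3)/(a + 3)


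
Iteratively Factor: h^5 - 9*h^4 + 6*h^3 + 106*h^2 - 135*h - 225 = (h + 3)*(h^4 - 12*h^3 + 42*h^2 - 20*h - 75) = (h - 5)*(h + 3)*(h^3 - 7*h^2 + 7*h + 15) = (h - 5)*(h + 1)*(h + 3)*(h^2 - 8*h + 15) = (h - 5)^2*(h + 1)*(h + 3)*(h - 3)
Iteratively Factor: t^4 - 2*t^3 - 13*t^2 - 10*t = (t)*(t^3 - 2*t^2 - 13*t - 10) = t*(t - 5)*(t^2 + 3*t + 2) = t*(t - 5)*(t + 2)*(t + 1)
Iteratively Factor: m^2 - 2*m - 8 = (m - 4)*(m + 2)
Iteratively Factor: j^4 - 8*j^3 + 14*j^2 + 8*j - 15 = (j + 1)*(j^3 - 9*j^2 + 23*j - 15) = (j - 3)*(j + 1)*(j^2 - 6*j + 5) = (j - 3)*(j - 1)*(j + 1)*(j - 5)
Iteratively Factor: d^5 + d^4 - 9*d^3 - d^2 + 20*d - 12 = (d - 1)*(d^4 + 2*d^3 - 7*d^2 - 8*d + 12) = (d - 1)^2*(d^3 + 3*d^2 - 4*d - 12) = (d - 2)*(d - 1)^2*(d^2 + 5*d + 6) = (d - 2)*(d - 1)^2*(d + 2)*(d + 3)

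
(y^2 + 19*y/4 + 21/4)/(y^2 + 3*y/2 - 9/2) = (4*y + 7)/(2*(2*y - 3))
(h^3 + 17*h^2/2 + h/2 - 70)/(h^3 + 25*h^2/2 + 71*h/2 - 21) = (2*h^2 + 3*h - 20)/(2*h^2 + 11*h - 6)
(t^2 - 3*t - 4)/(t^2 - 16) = (t + 1)/(t + 4)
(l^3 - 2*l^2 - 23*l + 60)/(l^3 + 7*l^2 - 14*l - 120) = (l - 3)/(l + 6)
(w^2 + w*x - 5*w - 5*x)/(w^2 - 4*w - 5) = (w + x)/(w + 1)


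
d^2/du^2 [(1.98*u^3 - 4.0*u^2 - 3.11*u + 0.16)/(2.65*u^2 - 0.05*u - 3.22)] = (-10.93937*u^3 - 196.13772*u^2 - 36.176388*u - 79.21442)/(18.609625*u^6 - 1.053375*u^5 - 67.817475*u^4 + 2.559775*u^3 + 82.40463*u^2 - 1.55526*u - 33.386248)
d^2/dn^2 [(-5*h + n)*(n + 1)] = 2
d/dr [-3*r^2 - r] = -6*r - 1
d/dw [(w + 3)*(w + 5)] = 2*w + 8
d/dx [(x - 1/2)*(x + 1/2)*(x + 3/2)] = 3*x^2 + 3*x - 1/4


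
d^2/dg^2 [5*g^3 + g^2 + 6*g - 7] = 30*g + 2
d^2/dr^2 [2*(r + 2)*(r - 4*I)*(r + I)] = 12*r + 8 - 12*I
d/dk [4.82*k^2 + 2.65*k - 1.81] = 9.64*k + 2.65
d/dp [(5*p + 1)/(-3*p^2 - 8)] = (15*p^2 + 6*p - 40)/(9*p^4 + 48*p^2 + 64)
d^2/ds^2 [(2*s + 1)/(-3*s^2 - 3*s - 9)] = 2*(2*s + 1)*(3*s^2 + 3*s - (2*s + 1)^2 + 9)/(3*(s^2 + s + 3)^3)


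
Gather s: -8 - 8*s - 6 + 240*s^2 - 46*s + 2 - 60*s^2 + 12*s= 180*s^2 - 42*s - 12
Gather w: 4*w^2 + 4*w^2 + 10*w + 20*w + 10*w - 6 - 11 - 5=8*w^2 + 40*w - 22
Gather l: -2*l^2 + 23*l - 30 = -2*l^2 + 23*l - 30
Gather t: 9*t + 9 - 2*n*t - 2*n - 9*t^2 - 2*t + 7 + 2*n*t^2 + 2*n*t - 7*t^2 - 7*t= -2*n + t^2*(2*n - 16) + 16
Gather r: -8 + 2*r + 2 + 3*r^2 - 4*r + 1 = 3*r^2 - 2*r - 5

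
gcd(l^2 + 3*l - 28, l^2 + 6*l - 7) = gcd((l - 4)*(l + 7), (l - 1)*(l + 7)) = l + 7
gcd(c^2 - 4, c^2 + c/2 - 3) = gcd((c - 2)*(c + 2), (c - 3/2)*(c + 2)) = c + 2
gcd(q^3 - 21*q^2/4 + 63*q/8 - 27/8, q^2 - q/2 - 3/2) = q - 3/2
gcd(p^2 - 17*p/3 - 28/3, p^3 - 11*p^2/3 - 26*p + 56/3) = p - 7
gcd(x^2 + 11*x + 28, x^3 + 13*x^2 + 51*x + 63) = x + 7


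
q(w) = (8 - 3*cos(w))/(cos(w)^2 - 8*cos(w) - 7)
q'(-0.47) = 0.19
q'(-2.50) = 22968.35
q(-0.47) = -0.40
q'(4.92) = 1.08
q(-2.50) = 204.07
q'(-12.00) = -0.23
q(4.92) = -0.86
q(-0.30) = -0.37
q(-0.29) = -0.37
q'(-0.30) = 0.11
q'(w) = (8 - 3*cos(w))*(2*sin(w)*cos(w) - 8*sin(w))/(cos(w)^2 - 8*cos(w) - 7)^2 + 3*sin(w)/(cos(w)^2 - 8*cos(w) - 7) = (-3*cos(w)^2 + 16*cos(w) - 85)*sin(w)/(sin(w)^2 + 8*cos(w) + 6)^2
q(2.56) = 27.44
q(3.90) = -15.29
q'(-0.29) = 0.11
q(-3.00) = 5.77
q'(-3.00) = 4.06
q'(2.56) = -376.40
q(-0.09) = -0.36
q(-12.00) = -0.42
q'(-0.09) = 0.03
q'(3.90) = 152.46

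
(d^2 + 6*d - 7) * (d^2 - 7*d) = d^4 - d^3 - 49*d^2 + 49*d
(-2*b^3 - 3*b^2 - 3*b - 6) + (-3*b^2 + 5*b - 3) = -2*b^3 - 6*b^2 + 2*b - 9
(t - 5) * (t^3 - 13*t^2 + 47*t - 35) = t^4 - 18*t^3 + 112*t^2 - 270*t + 175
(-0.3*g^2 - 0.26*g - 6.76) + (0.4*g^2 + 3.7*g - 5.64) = 0.1*g^2 + 3.44*g - 12.4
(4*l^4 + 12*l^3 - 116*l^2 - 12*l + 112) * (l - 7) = 4*l^5 - 16*l^4 - 200*l^3 + 800*l^2 + 196*l - 784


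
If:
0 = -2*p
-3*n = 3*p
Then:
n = 0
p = 0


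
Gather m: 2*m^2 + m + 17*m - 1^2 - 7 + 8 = 2*m^2 + 18*m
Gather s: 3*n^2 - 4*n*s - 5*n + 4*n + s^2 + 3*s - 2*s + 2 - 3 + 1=3*n^2 - n + s^2 + s*(1 - 4*n)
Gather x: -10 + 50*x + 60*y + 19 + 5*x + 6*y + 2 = 55*x + 66*y + 11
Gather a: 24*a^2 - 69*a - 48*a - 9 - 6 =24*a^2 - 117*a - 15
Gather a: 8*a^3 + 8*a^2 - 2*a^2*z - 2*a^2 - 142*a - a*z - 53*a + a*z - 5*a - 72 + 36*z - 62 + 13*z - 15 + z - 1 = 8*a^3 + a^2*(6 - 2*z) - 200*a + 50*z - 150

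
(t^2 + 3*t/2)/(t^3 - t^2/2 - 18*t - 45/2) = t/(t^2 - 2*t - 15)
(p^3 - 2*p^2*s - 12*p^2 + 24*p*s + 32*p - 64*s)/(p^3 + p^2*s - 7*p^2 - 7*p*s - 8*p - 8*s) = (p^2 - 2*p*s - 4*p + 8*s)/(p^2 + p*s + p + s)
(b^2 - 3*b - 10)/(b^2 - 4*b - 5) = (b + 2)/(b + 1)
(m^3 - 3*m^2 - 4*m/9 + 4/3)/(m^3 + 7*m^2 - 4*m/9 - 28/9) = (m - 3)/(m + 7)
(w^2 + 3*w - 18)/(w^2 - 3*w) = (w + 6)/w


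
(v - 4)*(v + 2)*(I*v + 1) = I*v^3 + v^2 - 2*I*v^2 - 2*v - 8*I*v - 8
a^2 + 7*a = a*(a + 7)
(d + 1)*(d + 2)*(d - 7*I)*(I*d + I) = I*d^4 + 7*d^3 + 4*I*d^3 + 28*d^2 + 5*I*d^2 + 35*d + 2*I*d + 14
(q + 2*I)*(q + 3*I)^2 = q^3 + 8*I*q^2 - 21*q - 18*I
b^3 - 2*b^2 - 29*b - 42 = (b - 7)*(b + 2)*(b + 3)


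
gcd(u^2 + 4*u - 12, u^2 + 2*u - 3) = 1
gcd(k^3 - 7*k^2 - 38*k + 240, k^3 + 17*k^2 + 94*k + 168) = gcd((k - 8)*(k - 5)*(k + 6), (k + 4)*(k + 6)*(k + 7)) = k + 6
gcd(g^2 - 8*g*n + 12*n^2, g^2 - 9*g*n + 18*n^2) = g - 6*n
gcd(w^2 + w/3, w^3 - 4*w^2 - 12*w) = w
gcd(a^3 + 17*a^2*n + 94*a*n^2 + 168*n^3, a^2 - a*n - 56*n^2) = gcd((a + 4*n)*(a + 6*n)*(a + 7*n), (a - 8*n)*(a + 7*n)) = a + 7*n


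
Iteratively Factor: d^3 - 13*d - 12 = (d - 4)*(d^2 + 4*d + 3) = (d - 4)*(d + 1)*(d + 3)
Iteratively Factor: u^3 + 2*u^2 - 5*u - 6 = (u + 1)*(u^2 + u - 6) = (u - 2)*(u + 1)*(u + 3)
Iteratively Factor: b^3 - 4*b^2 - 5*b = (b)*(b^2 - 4*b - 5) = b*(b - 5)*(b + 1)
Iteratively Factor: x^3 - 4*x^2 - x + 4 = (x - 4)*(x^2 - 1) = (x - 4)*(x - 1)*(x + 1)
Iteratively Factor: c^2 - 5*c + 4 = (c - 4)*(c - 1)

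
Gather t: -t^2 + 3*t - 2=-t^2 + 3*t - 2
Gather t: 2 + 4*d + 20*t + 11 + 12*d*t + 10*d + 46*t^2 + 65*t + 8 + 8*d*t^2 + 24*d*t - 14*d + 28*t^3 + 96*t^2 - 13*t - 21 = 28*t^3 + t^2*(8*d + 142) + t*(36*d + 72)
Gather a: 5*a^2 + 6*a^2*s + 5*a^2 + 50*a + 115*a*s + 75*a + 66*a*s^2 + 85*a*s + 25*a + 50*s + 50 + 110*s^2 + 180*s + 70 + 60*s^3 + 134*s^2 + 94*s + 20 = a^2*(6*s + 10) + a*(66*s^2 + 200*s + 150) + 60*s^3 + 244*s^2 + 324*s + 140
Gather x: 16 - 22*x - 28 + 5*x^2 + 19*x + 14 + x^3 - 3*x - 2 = x^3 + 5*x^2 - 6*x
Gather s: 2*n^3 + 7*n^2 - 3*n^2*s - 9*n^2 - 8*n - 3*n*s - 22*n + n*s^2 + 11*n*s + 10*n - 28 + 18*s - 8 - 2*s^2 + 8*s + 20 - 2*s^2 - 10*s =2*n^3 - 2*n^2 - 20*n + s^2*(n - 4) + s*(-3*n^2 + 8*n + 16) - 16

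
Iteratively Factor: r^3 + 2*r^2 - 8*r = (r + 4)*(r^2 - 2*r) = (r - 2)*(r + 4)*(r)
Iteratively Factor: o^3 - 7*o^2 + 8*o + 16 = (o - 4)*(o^2 - 3*o - 4) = (o - 4)^2*(o + 1)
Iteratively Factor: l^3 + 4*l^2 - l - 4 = (l + 4)*(l^2 - 1) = (l + 1)*(l + 4)*(l - 1)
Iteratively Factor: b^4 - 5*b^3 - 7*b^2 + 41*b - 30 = (b - 1)*(b^3 - 4*b^2 - 11*b + 30) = (b - 2)*(b - 1)*(b^2 - 2*b - 15) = (b - 2)*(b - 1)*(b + 3)*(b - 5)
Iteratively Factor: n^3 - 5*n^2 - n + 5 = (n - 1)*(n^2 - 4*n - 5) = (n - 1)*(n + 1)*(n - 5)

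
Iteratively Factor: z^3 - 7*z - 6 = (z - 3)*(z^2 + 3*z + 2) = (z - 3)*(z + 1)*(z + 2)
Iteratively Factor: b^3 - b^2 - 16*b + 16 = (b + 4)*(b^2 - 5*b + 4) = (b - 1)*(b + 4)*(b - 4)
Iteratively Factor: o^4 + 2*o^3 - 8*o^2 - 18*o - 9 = (o + 3)*(o^3 - o^2 - 5*o - 3) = (o + 1)*(o + 3)*(o^2 - 2*o - 3) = (o + 1)^2*(o + 3)*(o - 3)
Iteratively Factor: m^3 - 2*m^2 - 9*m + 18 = (m - 2)*(m^2 - 9) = (m - 2)*(m + 3)*(m - 3)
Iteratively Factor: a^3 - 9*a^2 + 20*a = (a)*(a^2 - 9*a + 20) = a*(a - 5)*(a - 4)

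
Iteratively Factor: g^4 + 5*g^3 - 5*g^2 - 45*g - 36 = (g + 1)*(g^3 + 4*g^2 - 9*g - 36) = (g + 1)*(g + 3)*(g^2 + g - 12) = (g + 1)*(g + 3)*(g + 4)*(g - 3)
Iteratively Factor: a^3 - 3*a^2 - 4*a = (a - 4)*(a^2 + a) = (a - 4)*(a + 1)*(a)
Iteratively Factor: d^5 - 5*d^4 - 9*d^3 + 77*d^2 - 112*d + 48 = (d - 1)*(d^4 - 4*d^3 - 13*d^2 + 64*d - 48) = (d - 1)^2*(d^3 - 3*d^2 - 16*d + 48) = (d - 1)^2*(d + 4)*(d^2 - 7*d + 12) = (d - 4)*(d - 1)^2*(d + 4)*(d - 3)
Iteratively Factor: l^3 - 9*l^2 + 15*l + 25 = (l - 5)*(l^2 - 4*l - 5) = (l - 5)^2*(l + 1)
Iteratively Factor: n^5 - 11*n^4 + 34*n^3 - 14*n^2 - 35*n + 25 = (n + 1)*(n^4 - 12*n^3 + 46*n^2 - 60*n + 25) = (n - 1)*(n + 1)*(n^3 - 11*n^2 + 35*n - 25) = (n - 5)*(n - 1)*(n + 1)*(n^2 - 6*n + 5) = (n - 5)*(n - 1)^2*(n + 1)*(n - 5)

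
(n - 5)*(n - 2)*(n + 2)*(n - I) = n^4 - 5*n^3 - I*n^3 - 4*n^2 + 5*I*n^2 + 20*n + 4*I*n - 20*I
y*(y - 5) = y^2 - 5*y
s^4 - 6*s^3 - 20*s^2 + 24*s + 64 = (s - 8)*(s - 2)*(s + 2)^2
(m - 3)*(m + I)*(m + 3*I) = m^3 - 3*m^2 + 4*I*m^2 - 3*m - 12*I*m + 9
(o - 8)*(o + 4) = o^2 - 4*o - 32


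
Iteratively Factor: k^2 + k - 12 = (k + 4)*(k - 3)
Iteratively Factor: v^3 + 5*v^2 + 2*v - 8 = (v + 2)*(v^2 + 3*v - 4) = (v - 1)*(v + 2)*(v + 4)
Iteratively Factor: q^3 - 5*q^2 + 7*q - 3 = (q - 1)*(q^2 - 4*q + 3) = (q - 3)*(q - 1)*(q - 1)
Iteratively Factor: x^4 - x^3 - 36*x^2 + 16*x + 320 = (x + 4)*(x^3 - 5*x^2 - 16*x + 80) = (x + 4)^2*(x^2 - 9*x + 20) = (x - 5)*(x + 4)^2*(x - 4)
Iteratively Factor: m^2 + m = (m + 1)*(m)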